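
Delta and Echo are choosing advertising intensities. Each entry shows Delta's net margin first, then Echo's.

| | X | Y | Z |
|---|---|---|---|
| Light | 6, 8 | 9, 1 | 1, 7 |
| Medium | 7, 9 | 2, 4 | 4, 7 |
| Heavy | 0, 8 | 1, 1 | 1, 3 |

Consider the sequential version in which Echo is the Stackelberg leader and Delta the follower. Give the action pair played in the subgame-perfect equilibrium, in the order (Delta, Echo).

(Medium, X)

Backward induction with Echo moving first.
- X → Delta plays Medium (best of 6, 7, 0); Echo gets 9.
- Y → Delta plays Light (best of 9, 2, 1); Echo gets 1.
- Z → Delta plays Medium (best of 1, 4, 1); Echo gets 7.
Maximizing over 9, 1, 7, Echo chooses X. Subgame-perfect outcome: (Medium, X) with payoffs (7, 9).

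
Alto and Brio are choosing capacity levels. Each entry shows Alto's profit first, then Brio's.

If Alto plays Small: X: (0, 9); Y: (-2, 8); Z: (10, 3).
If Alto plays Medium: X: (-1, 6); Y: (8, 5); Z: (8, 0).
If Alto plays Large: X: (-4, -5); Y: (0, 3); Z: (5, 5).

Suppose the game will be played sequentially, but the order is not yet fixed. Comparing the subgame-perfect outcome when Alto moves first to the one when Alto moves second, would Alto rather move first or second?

If Alto leads: Brio's best replies are Small→X, Medium→X, Large→Z; Alto's induced payoffs 0, -1, 5; outcome (Large, Z), payoffs (5, 5).
If Brio leads: Alto's best replies are X→Small, Y→Medium, Z→Small; Brio's induced payoffs 9, 5, 3; outcome (Small, X), payoffs (0, 9).
Alto gets 5 moving first and 0 moving second, so Alto prefers to move first.

first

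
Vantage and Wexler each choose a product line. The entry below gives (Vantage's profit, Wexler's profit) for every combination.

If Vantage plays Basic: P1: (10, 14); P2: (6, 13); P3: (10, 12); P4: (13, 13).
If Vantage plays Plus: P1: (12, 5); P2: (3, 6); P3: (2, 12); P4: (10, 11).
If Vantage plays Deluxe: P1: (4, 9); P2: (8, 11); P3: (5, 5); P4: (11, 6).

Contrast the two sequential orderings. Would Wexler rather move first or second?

If Vantage leads: Wexler's best replies are Basic→P1, Plus→P3, Deluxe→P2; Vantage's induced payoffs 10, 2, 8; outcome (Basic, P1), payoffs (10, 14).
If Wexler leads: Vantage's best replies are P1→Plus, P2→Deluxe, P3→Basic, P4→Basic; Wexler's induced payoffs 5, 11, 12, 13; outcome (Basic, P4), payoffs (13, 13).
Wexler gets 13 moving first and 14 moving second, so Wexler prefers to move second.

second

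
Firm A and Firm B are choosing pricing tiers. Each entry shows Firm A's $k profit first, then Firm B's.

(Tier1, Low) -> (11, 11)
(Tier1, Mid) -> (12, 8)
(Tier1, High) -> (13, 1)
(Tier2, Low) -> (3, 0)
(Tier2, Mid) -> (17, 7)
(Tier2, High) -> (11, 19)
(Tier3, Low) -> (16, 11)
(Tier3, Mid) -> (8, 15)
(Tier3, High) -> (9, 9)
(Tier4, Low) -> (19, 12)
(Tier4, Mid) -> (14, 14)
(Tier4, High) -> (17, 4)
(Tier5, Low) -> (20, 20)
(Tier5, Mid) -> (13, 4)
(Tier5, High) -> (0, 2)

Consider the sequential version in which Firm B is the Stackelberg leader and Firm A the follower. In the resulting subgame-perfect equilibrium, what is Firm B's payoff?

Work backward from Firm A's decision.
- Low: Firm A compares 11, 3, 16, 19, 20 and picks Tier5; Firm B would get 20.
- Mid: Firm A compares 12, 17, 8, 14, 13 and picks Tier2; Firm B would get 7.
- High: Firm A compares 13, 11, 9, 17, 0 and picks Tier4; Firm B would get 4.
Maximizing over 20, 7, 4, Firm B chooses Low. Subgame-perfect outcome: (Tier5, Low) with payoffs (20, 20).

20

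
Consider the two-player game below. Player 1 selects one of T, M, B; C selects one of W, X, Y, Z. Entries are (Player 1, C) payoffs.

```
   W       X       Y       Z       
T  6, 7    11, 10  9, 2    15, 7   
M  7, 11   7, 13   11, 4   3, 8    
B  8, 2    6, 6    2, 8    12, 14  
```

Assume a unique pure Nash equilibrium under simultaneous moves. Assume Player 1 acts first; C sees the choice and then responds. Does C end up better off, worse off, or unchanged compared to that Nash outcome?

better off

Backward induction with Player 1 moving first.
- T → C plays X (best of 7, 10, 2, 7); Player 1 gets 11.
- M → C plays X (best of 11, 13, 4, 8); Player 1 gets 7.
- B → C plays Z (best of 2, 6, 8, 14); Player 1 gets 12.
Player 1's induced payoffs are 11, 7, 12, so Player 1 commits to B. Subgame-perfect outcome: (B, Z) with payoffs (12, 14).
For the simultaneous game, intersect best replies.
Player 1's best replies: W→B; X→T; Y→M; Z→T.
C's best replies: T→X; M→X; B→Z.
Only (T, X) has each player best-responding; Nash payoffs (11, 10).
C earns 14 sequentially versus 10 at the Nash outcome: better off.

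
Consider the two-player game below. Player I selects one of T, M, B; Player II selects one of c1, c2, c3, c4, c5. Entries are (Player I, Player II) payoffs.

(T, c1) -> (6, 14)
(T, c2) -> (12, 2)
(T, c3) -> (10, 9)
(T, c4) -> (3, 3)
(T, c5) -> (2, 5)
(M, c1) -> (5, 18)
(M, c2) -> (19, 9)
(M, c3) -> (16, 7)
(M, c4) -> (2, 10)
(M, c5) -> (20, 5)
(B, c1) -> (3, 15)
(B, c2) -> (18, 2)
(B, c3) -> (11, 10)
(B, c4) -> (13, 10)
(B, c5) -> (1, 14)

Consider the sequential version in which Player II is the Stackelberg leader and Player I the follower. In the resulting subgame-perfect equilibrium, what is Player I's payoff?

6

Player I best-responds to each possible Player II move:
- c1: BR = T, leader payoff 14.
- c2: BR = M, leader payoff 9.
- c3: BR = M, leader payoff 7.
- c4: BR = B, leader payoff 10.
- c5: BR = M, leader payoff 5.
Among 14, 9, 7, 10, 5, the best is 14 at c1. Subgame-perfect outcome: (T, c1) with payoffs (6, 14).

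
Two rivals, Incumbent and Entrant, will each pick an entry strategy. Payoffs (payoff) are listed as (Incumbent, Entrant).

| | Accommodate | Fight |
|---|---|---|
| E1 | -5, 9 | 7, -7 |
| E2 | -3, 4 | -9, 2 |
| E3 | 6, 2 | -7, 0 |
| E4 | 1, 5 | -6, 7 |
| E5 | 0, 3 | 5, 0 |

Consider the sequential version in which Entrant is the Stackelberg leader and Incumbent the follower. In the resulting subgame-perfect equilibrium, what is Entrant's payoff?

2

Backward induction with Entrant moving first.
- Accommodate: BR = E3, leader payoff 2.
- Fight: BR = E1, leader payoff -7.
Entrant's induced payoffs are 2, -7, so Entrant commits to Accommodate. Subgame-perfect outcome: (E3, Accommodate) with payoffs (6, 2).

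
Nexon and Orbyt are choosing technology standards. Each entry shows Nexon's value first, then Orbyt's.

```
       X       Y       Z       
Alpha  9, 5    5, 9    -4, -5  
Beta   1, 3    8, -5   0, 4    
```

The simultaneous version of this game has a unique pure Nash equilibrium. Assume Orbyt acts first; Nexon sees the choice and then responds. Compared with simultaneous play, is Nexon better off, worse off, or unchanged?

Backward induction with Orbyt moving first.
- X: Nexon compares 9, 1 and picks Alpha; Orbyt would get 5.
- Y: Nexon compares 5, 8 and picks Beta; Orbyt would get -5.
- Z: Nexon compares -4, 0 and picks Beta; Orbyt would get 4.
Orbyt's induced payoffs are 5, -5, 4, so Orbyt commits to X. Subgame-perfect outcome: (Alpha, X) with payoffs (9, 5).
For the simultaneous game, intersect best replies.
Nexon's best replies: X→Alpha; Y→Beta; Z→Beta.
Orbyt's best replies: Alpha→Y; Beta→Z.
The unique mutual best reply is (Beta, Z), giving (0, 4).
Nexon earns 9 sequentially versus 0 at the Nash outcome: better off.

better off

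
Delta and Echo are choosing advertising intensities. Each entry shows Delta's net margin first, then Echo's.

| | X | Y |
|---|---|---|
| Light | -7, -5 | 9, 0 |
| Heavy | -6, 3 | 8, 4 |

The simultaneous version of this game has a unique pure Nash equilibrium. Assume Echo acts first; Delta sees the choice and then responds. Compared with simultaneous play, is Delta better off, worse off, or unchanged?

Delta best-responds to each possible Echo move:
- X → Delta plays Heavy (best of -7, -6); Echo gets 3.
- Y → Delta plays Light (best of 9, 8); Echo gets 0.
Maximizing over 3, 0, Echo chooses X. Subgame-perfect outcome: (Heavy, X) with payoffs (-6, 3).
For the simultaneous game, intersect best replies.
Delta's best replies: X→Heavy; Y→Light.
Echo's best replies: Light→Y; Heavy→Y.
The unique mutual best reply is (Light, Y), giving (9, 0).
Delta earns -6 sequentially versus 9 at the Nash outcome: worse off.

worse off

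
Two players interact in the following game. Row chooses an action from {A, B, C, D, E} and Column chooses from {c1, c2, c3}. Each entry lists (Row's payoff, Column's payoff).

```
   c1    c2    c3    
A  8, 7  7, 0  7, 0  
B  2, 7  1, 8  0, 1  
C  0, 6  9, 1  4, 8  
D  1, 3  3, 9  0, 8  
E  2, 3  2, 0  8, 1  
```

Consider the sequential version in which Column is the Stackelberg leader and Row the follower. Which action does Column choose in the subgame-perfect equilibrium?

c1

Backward induction with Column moving first.
- c1 → Row plays A (best of 8, 2, 0, 1, 2); Column gets 7.
- c2 → Row plays C (best of 7, 1, 9, 3, 2); Column gets 1.
- c3 → Row plays E (best of 7, 0, 4, 0, 8); Column gets 1.
Column's induced payoffs are 7, 1, 1, so Column commits to c1. Subgame-perfect outcome: (A, c1) with payoffs (8, 7).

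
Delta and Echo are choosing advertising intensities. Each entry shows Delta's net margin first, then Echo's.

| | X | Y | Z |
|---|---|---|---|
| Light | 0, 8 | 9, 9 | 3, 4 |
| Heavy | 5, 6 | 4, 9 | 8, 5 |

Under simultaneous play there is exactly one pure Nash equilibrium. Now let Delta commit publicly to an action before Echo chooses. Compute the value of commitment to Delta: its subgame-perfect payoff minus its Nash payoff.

Work backward from Echo's decision.
- Light → Echo plays Y (best of 8, 9, 4); Delta gets 9.
- Heavy → Echo plays Y (best of 6, 9, 5); Delta gets 4.
Delta's induced payoffs are 9, 4, so Delta commits to Light. Subgame-perfect outcome: (Light, Y) with payoffs (9, 9).
Under simultaneous play:
Delta's best replies: X→Heavy; Y→Light; Z→Heavy.
Echo's best replies: Light→Y; Heavy→Y.
Only (Light, Y) has each player best-responding; Nash payoffs (9, 9).
Delta's commitment gain: 9 − 9 = 0.

0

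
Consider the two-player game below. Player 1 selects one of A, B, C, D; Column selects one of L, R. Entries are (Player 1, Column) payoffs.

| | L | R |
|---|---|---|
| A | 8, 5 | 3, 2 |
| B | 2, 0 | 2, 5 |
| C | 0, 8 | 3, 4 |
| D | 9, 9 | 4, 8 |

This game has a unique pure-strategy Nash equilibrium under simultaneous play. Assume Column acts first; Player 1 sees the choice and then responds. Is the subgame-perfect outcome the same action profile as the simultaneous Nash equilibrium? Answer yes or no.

yes

Player 1 best-responds to each possible Column move:
- L: Player 1 compares 8, 2, 0, 9 and picks D; Column would get 9.
- R: Player 1 compares 3, 2, 3, 4 and picks D; Column would get 8.
Column's induced payoffs are 9, 8, so Column commits to L. Subgame-perfect outcome: (D, L) with payoffs (9, 9).
Now find the simultaneous Nash equilibrium.
Player 1's best replies: L→D; R→D.
Column's best replies: A→L; B→R; C→L; D→L.
Only (D, L) has each player best-responding; Nash payoffs (9, 9).
Sequential outcome (D, L) coincides with the Nash profile (D, L).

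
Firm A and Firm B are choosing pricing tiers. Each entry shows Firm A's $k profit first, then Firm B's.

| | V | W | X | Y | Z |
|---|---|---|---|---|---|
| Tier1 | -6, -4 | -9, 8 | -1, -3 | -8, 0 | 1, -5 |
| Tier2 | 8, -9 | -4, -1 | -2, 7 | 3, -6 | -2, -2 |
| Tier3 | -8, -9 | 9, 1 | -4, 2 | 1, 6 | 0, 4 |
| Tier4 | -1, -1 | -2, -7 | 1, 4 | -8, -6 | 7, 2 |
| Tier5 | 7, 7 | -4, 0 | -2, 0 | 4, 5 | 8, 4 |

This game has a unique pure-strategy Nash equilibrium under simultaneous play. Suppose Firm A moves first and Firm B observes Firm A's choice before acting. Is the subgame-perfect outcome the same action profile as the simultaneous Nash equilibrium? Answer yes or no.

Firm B best-responds to each possible Firm A move:
- Tier1: BR = W, leader payoff -9.
- Tier2: BR = X, leader payoff -2.
- Tier3: BR = Y, leader payoff 1.
- Tier4: BR = X, leader payoff 1.
- Tier5: BR = V, leader payoff 7.
Firm A's induced payoffs are -9, -2, 1, 1, 7, so Firm A commits to Tier5. Subgame-perfect outcome: (Tier5, V) with payoffs (7, 7).
Under simultaneous play:
Firm A's best replies: V→Tier2; W→Tier3; X→Tier4; Y→Tier5; Z→Tier5.
Firm B's best replies: Tier1→W; Tier2→X; Tier3→Y; Tier4→X; Tier5→V.
Only (Tier4, X) has each player best-responding; Nash payoffs (1, 4).
Sequential outcome (Tier5, V) differs from the Nash profile (Tier4, X).

no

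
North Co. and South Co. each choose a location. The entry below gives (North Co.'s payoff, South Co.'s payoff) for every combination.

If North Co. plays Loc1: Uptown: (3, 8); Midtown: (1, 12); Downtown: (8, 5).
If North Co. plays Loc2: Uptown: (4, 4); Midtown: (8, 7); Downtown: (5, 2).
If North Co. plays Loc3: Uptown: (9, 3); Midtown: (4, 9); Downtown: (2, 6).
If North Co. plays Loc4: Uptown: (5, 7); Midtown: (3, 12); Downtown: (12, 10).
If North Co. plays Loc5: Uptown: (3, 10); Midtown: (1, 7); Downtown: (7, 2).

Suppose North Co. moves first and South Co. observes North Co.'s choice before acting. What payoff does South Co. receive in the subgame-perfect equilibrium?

Work backward from South Co.'s decision.
- Loc1: BR = Midtown, leader payoff 1.
- Loc2: BR = Midtown, leader payoff 8.
- Loc3: BR = Midtown, leader payoff 4.
- Loc4: BR = Midtown, leader payoff 3.
- Loc5: BR = Uptown, leader payoff 3.
Among 1, 8, 4, 3, 3, the best is 8 at Loc2. Subgame-perfect outcome: (Loc2, Midtown) with payoffs (8, 7).

7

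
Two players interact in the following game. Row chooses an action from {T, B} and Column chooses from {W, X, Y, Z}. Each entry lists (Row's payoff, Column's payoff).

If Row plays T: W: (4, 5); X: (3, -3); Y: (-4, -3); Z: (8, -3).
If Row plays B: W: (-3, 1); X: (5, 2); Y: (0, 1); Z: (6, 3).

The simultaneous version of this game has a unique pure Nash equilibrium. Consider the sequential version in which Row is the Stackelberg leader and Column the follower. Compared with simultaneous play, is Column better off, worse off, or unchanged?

Backward induction with Row moving first.
- T: Column compares 5, -3, -3, -3 and picks W; Row would get 4.
- B: Column compares 1, 2, 1, 3 and picks Z; Row would get 6.
Maximizing over 4, 6, Row chooses B. Subgame-perfect outcome: (B, Z) with payoffs (6, 3).
Under simultaneous play:
Row's best replies: W→T; X→B; Y→B; Z→T.
Column's best replies: T→W; B→Z.
The unique mutual best reply is (T, W), giving (4, 5).
Column earns 3 sequentially versus 5 at the Nash outcome: worse off.

worse off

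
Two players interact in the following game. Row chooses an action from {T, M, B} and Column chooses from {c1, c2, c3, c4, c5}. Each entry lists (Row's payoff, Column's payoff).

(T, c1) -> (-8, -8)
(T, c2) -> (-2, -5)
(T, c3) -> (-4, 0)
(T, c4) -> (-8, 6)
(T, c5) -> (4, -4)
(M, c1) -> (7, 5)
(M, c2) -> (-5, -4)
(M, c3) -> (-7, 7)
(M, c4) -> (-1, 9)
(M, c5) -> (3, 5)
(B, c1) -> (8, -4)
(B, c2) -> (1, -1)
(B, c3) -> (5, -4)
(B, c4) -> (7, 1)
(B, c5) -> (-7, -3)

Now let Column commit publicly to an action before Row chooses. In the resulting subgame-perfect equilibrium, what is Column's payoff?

Row best-responds to each possible Column move:
- c1 → Row plays B (best of -8, 7, 8); Column gets -4.
- c2 → Row plays B (best of -2, -5, 1); Column gets -1.
- c3 → Row plays B (best of -4, -7, 5); Column gets -4.
- c4 → Row plays B (best of -8, -1, 7); Column gets 1.
- c5 → Row plays T (best of 4, 3, -7); Column gets -4.
Among -4, -1, -4, 1, -4, the best is 1 at c4. Subgame-perfect outcome: (B, c4) with payoffs (7, 1).

1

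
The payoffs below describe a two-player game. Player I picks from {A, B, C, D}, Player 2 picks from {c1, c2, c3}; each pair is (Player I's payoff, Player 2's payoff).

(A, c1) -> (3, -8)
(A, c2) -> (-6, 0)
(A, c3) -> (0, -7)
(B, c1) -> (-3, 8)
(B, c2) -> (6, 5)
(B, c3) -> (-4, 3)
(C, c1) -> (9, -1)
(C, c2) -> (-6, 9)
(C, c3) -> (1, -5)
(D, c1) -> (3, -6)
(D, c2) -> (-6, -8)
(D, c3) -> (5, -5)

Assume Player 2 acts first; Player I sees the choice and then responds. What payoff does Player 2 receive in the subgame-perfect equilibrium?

Player I best-responds to each possible Player 2 move:
- c1 → Player I plays C (best of 3, -3, 9, 3); Player 2 gets -1.
- c2 → Player I plays B (best of -6, 6, -6, -6); Player 2 gets 5.
- c3 → Player I plays D (best of 0, -4, 1, 5); Player 2 gets -5.
Maximizing over -1, 5, -5, Player 2 chooses c2. Subgame-perfect outcome: (B, c2) with payoffs (6, 5).

5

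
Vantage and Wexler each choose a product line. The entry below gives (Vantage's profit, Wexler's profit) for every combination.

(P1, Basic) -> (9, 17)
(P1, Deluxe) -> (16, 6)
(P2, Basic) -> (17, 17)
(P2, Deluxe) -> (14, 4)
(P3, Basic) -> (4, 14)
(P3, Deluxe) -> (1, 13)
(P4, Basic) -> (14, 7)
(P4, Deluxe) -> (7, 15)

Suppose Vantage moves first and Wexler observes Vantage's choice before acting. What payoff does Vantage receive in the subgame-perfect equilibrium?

Solve by backward induction (Vantage leads).
- P1: Wexler compares 17, 6 and picks Basic; Vantage would get 9.
- P2: Wexler compares 17, 4 and picks Basic; Vantage would get 17.
- P3: Wexler compares 14, 13 and picks Basic; Vantage would get 4.
- P4: Wexler compares 7, 15 and picks Deluxe; Vantage would get 7.
Vantage's induced payoffs are 9, 17, 4, 7, so Vantage commits to P2. Subgame-perfect outcome: (P2, Basic) with payoffs (17, 17).

17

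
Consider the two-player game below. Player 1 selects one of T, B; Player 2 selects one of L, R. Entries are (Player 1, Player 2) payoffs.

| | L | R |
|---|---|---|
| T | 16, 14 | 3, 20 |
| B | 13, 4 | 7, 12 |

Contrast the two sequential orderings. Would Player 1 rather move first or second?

second

If Player 1 leads: Player 2's best replies are T→R, B→R; Player 1's induced payoffs 3, 7; outcome (B, R), payoffs (7, 12).
If Player 2 leads: Player 1's best replies are L→T, R→B; Player 2's induced payoffs 14, 12; outcome (T, L), payoffs (16, 14).
Player 1 gets 7 moving first and 16 moving second, so Player 1 prefers to move second.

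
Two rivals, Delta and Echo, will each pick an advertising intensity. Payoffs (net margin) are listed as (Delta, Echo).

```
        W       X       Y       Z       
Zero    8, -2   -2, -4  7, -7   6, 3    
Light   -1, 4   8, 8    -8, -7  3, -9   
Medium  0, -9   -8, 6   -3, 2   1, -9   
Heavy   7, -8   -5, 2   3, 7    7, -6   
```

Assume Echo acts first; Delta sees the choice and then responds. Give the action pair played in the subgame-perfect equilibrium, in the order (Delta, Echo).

Solve by backward induction (Echo leads).
- W: BR = Zero, leader payoff -2.
- X: BR = Light, leader payoff 8.
- Y: BR = Zero, leader payoff -7.
- Z: BR = Heavy, leader payoff -6.
Maximizing over -2, 8, -7, -6, Echo chooses X. Subgame-perfect outcome: (Light, X) with payoffs (8, 8).

(Light, X)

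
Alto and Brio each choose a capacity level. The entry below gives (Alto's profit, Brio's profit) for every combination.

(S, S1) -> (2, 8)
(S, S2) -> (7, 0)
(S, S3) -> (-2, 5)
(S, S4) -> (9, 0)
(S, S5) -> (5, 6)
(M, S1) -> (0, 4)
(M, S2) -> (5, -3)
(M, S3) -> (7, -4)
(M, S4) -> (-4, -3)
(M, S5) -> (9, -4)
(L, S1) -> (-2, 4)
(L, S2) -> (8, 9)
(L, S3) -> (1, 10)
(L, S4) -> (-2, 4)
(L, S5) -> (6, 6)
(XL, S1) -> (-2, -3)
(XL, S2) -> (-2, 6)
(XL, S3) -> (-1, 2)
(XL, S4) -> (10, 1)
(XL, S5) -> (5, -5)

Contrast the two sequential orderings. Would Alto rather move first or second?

If Alto leads: Brio's best replies are S→S1, M→S1, L→S3, XL→S2; Alto's induced payoffs 2, 0, 1, -2; outcome (S, S1), payoffs (2, 8).
If Brio leads: Alto's best replies are S1→S, S2→L, S3→M, S4→XL, S5→M; Brio's induced payoffs 8, 9, -4, 1, -4; outcome (L, S2), payoffs (8, 9).
Alto gets 2 moving first and 8 moving second, so Alto prefers to move second.

second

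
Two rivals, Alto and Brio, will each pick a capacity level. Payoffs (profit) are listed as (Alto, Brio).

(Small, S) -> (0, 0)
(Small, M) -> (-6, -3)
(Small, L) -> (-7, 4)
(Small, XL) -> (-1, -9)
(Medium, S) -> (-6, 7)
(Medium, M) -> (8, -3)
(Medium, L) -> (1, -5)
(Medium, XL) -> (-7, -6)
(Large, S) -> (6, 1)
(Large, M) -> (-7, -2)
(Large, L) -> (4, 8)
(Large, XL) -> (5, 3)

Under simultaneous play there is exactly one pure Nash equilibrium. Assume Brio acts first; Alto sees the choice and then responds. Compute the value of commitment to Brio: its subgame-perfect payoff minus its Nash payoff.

0

Alto best-responds to each possible Brio move:
- S: Alto compares 0, -6, 6 and picks Large; Brio would get 1.
- M: Alto compares -6, 8, -7 and picks Medium; Brio would get -3.
- L: Alto compares -7, 1, 4 and picks Large; Brio would get 8.
- XL: Alto compares -1, -7, 5 and picks Large; Brio would get 3.
Maximizing over 1, -3, 8, 3, Brio chooses L. Subgame-perfect outcome: (Large, L) with payoffs (4, 8).
Under simultaneous play:
Alto's best replies: S→Large; M→Medium; L→Large; XL→Large.
Brio's best replies: Small→L; Medium→S; Large→L.
The unique mutual best reply is (Large, L), giving (4, 8).
Brio's commitment gain: 8 − 8 = 0.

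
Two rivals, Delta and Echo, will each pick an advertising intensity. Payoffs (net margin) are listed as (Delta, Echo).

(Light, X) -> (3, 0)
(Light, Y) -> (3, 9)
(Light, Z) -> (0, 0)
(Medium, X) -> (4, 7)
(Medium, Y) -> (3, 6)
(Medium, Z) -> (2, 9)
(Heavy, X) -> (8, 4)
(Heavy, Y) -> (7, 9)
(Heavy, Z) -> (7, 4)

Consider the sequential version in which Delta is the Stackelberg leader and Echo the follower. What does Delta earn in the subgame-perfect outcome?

Backward induction with Delta moving first.
- Light: BR = Y, leader payoff 3.
- Medium: BR = Z, leader payoff 2.
- Heavy: BR = Y, leader payoff 7.
Among 3, 2, 7, the best is 7 at Heavy. Subgame-perfect outcome: (Heavy, Y) with payoffs (7, 9).

7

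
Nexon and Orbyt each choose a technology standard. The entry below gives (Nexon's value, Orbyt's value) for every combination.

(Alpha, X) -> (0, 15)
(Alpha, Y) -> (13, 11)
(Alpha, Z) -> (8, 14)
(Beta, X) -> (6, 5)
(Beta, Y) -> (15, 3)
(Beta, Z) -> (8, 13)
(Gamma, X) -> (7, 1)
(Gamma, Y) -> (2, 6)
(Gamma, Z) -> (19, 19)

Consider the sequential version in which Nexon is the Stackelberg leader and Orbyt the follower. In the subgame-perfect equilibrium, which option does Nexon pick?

Work backward from Orbyt's decision.
- Alpha → Orbyt plays X (best of 15, 11, 14); Nexon gets 0.
- Beta → Orbyt plays Z (best of 5, 3, 13); Nexon gets 8.
- Gamma → Orbyt plays Z (best of 1, 6, 19); Nexon gets 19.
Among 0, 8, 19, the best is 19 at Gamma. Subgame-perfect outcome: (Gamma, Z) with payoffs (19, 19).

Gamma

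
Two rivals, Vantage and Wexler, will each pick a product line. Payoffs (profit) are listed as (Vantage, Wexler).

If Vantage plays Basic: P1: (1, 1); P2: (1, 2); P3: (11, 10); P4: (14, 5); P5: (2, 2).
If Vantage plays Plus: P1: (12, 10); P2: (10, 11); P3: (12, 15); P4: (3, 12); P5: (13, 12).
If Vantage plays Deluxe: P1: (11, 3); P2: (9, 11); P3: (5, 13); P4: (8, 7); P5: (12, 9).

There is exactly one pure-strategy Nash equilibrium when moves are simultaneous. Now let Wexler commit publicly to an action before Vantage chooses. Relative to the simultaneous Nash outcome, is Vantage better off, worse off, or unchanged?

unchanged

Solve by backward induction (Wexler leads).
- P1 → Vantage plays Plus (best of 1, 12, 11); Wexler gets 10.
- P2 → Vantage plays Plus (best of 1, 10, 9); Wexler gets 11.
- P3 → Vantage plays Plus (best of 11, 12, 5); Wexler gets 15.
- P4 → Vantage plays Basic (best of 14, 3, 8); Wexler gets 5.
- P5 → Vantage plays Plus (best of 2, 13, 12); Wexler gets 12.
Among 10, 11, 15, 5, 12, the best is 15 at P3. Subgame-perfect outcome: (Plus, P3) with payoffs (12, 15).
Now find the simultaneous Nash equilibrium.
Vantage's best replies: P1→Plus; P2→Plus; P3→Plus; P4→Basic; P5→Plus.
Wexler's best replies: Basic→P3; Plus→P3; Deluxe→P3.
The unique mutual best reply is (Plus, P3), giving (12, 15).
Vantage earns 12 sequentially versus 12 at the Nash outcome: unchanged.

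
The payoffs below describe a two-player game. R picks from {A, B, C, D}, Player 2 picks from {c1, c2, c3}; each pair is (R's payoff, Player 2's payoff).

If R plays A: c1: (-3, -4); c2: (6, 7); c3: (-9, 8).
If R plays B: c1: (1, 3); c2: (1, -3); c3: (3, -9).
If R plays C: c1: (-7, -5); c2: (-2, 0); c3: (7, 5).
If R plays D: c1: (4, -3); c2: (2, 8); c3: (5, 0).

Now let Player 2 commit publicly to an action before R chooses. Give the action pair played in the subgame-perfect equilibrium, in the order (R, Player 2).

R best-responds to each possible Player 2 move:
- c1 → R plays D (best of -3, 1, -7, 4); Player 2 gets -3.
- c2 → R plays A (best of 6, 1, -2, 2); Player 2 gets 7.
- c3 → R plays C (best of -9, 3, 7, 5); Player 2 gets 5.
Maximizing over -3, 7, 5, Player 2 chooses c2. Subgame-perfect outcome: (A, c2) with payoffs (6, 7).

(A, c2)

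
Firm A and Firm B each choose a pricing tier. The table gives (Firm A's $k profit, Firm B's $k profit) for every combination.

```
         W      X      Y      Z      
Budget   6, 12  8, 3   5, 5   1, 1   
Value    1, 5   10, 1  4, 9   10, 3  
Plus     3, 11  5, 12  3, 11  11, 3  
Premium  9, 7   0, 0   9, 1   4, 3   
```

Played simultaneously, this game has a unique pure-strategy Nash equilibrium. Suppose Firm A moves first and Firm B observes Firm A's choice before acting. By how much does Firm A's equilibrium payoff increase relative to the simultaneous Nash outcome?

Solve by backward induction (Firm A leads).
- Budget → Firm B plays W (best of 12, 3, 5, 1); Firm A gets 6.
- Value → Firm B plays Y (best of 5, 1, 9, 3); Firm A gets 4.
- Plus → Firm B plays X (best of 11, 12, 11, 3); Firm A gets 5.
- Premium → Firm B plays W (best of 7, 0, 1, 3); Firm A gets 9.
Among 6, 4, 5, 9, the best is 9 at Premium. Subgame-perfect outcome: (Premium, W) with payoffs (9, 7).
Now find the simultaneous Nash equilibrium.
Firm A's best replies: W→Premium; X→Value; Y→Premium; Z→Plus.
Firm B's best replies: Budget→W; Value→Y; Plus→X; Premium→W.
Only (Premium, W) has each player best-responding; Nash payoffs (9, 7).
Firm A's commitment gain: 9 − 9 = 0.

0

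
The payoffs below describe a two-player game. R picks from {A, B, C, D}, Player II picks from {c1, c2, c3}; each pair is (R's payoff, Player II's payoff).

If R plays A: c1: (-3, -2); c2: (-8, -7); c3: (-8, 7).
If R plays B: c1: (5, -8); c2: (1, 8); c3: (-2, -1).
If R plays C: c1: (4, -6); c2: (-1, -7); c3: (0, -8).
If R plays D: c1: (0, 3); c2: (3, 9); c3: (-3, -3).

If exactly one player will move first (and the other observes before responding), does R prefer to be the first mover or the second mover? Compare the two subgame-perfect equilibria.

first

If R leads: Player II's best replies are A→c3, B→c2, C→c1, D→c2; R's induced payoffs -8, 1, 4, 3; outcome (C, c1), payoffs (4, -6).
If Player II leads: R's best replies are c1→B, c2→D, c3→C; Player II's induced payoffs -8, 9, -8; outcome (D, c2), payoffs (3, 9).
R gets 4 moving first and 3 moving second, so R prefers to move first.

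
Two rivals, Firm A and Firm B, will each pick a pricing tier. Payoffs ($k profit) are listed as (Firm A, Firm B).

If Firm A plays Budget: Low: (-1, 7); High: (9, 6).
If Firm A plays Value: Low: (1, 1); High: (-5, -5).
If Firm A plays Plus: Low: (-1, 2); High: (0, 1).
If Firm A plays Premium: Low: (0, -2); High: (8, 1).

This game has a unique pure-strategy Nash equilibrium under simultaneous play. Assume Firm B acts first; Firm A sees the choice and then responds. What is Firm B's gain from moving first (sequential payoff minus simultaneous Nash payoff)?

Backward induction with Firm B moving first.
- Low: Firm A compares -1, 1, -1, 0 and picks Value; Firm B would get 1.
- High: Firm A compares 9, -5, 0, 8 and picks Budget; Firm B would get 6.
Maximizing over 1, 6, Firm B chooses High. Subgame-perfect outcome: (Budget, High) with payoffs (9, 6).
Now find the simultaneous Nash equilibrium.
Firm A's best replies: Low→Value; High→Budget.
Firm B's best replies: Budget→Low; Value→Low; Plus→Low; Premium→High.
Only (Value, Low) has each player best-responding; Nash payoffs (1, 1).
Firm B's commitment gain: 6 − 1 = 5.

5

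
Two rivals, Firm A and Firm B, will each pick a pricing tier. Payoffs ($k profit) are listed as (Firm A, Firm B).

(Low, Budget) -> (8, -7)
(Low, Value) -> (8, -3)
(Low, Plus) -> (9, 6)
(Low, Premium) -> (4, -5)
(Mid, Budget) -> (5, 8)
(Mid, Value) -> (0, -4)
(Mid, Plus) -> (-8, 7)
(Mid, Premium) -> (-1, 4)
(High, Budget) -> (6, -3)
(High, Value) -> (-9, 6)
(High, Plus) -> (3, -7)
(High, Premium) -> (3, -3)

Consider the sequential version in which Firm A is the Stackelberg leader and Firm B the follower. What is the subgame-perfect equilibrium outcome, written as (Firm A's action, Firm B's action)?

Solve by backward induction (Firm A leads).
- Low: Firm B compares -7, -3, 6, -5 and picks Plus; Firm A would get 9.
- Mid: Firm B compares 8, -4, 7, 4 and picks Budget; Firm A would get 5.
- High: Firm B compares -3, 6, -7, -3 and picks Value; Firm A would get -9.
Maximizing over 9, 5, -9, Firm A chooses Low. Subgame-perfect outcome: (Low, Plus) with payoffs (9, 6).

(Low, Plus)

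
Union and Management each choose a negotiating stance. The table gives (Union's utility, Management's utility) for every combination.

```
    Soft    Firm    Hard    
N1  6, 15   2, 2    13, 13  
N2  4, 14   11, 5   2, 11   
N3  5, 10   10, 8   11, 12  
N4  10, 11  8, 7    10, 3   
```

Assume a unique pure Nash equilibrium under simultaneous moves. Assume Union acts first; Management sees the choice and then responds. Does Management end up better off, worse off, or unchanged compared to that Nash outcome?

better off

Solve by backward induction (Union leads).
- N1: Management compares 15, 2, 13 and picks Soft; Union would get 6.
- N2: Management compares 14, 5, 11 and picks Soft; Union would get 4.
- N3: Management compares 10, 8, 12 and picks Hard; Union would get 11.
- N4: Management compares 11, 7, 3 and picks Soft; Union would get 10.
Union's induced payoffs are 6, 4, 11, 10, so Union commits to N3. Subgame-perfect outcome: (N3, Hard) with payoffs (11, 12).
Under simultaneous play:
Union's best replies: Soft→N4; Firm→N2; Hard→N1.
Management's best replies: N1→Soft; N2→Soft; N3→Hard; N4→Soft.
Only (N4, Soft) has each player best-responding; Nash payoffs (10, 11).
Management earns 12 sequentially versus 11 at the Nash outcome: better off.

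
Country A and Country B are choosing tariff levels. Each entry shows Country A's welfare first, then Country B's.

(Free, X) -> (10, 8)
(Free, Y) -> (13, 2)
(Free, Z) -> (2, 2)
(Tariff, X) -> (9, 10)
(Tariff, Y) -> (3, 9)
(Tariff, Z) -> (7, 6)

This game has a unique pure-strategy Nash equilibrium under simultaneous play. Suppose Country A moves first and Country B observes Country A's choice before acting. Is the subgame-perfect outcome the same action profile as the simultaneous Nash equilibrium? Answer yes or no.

yes

Solve by backward induction (Country A leads).
- Free: Country B compares 8, 2, 2 and picks X; Country A would get 10.
- Tariff: Country B compares 10, 9, 6 and picks X; Country A would get 9.
Country A's induced payoffs are 10, 9, so Country A commits to Free. Subgame-perfect outcome: (Free, X) with payoffs (10, 8).
For the simultaneous game, intersect best replies.
Country A's best replies: X→Free; Y→Free; Z→Tariff.
Country B's best replies: Free→X; Tariff→X.
The unique mutual best reply is (Free, X), giving (10, 8).
Sequential outcome (Free, X) coincides with the Nash profile (Free, X).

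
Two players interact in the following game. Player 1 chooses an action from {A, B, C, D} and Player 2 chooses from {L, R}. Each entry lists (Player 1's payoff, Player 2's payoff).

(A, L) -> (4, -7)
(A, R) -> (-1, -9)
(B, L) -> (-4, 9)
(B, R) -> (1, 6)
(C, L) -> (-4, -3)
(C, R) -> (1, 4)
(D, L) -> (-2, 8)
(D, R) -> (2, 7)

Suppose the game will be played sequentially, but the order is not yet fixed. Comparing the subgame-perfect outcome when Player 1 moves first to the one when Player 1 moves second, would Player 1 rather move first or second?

first

If Player 1 leads: Player 2's best replies are A→L, B→L, C→R, D→L; Player 1's induced payoffs 4, -4, 1, -2; outcome (A, L), payoffs (4, -7).
If Player 2 leads: Player 1's best replies are L→A, R→D; Player 2's induced payoffs -7, 7; outcome (D, R), payoffs (2, 7).
Player 1 gets 4 moving first and 2 moving second, so Player 1 prefers to move first.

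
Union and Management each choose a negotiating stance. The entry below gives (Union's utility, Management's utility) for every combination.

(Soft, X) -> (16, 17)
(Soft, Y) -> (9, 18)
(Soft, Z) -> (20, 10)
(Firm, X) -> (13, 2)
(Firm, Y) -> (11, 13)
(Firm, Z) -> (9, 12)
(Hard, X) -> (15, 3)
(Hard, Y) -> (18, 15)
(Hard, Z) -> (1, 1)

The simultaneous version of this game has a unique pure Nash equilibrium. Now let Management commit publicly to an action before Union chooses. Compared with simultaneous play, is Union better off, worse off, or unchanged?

worse off

Union best-responds to each possible Management move:
- X: Union compares 16, 13, 15 and picks Soft; Management would get 17.
- Y: Union compares 9, 11, 18 and picks Hard; Management would get 15.
- Z: Union compares 20, 9, 1 and picks Soft; Management would get 10.
Among 17, 15, 10, the best is 17 at X. Subgame-perfect outcome: (Soft, X) with payoffs (16, 17).
Under simultaneous play:
Union's best replies: X→Soft; Y→Hard; Z→Soft.
Management's best replies: Soft→Y; Firm→Y; Hard→Y.
Only (Hard, Y) has each player best-responding; Nash payoffs (18, 15).
Union earns 16 sequentially versus 18 at the Nash outcome: worse off.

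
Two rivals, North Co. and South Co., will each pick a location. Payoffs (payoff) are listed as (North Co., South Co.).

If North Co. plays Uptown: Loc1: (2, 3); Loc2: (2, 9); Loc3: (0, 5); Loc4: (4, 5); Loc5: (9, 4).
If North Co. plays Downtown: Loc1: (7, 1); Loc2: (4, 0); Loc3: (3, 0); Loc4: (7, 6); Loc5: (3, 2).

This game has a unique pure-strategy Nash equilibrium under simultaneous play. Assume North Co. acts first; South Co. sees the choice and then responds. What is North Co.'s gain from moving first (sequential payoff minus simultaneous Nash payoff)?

0

South Co. best-responds to each possible North Co. move:
- Uptown → South Co. plays Loc2 (best of 3, 9, 5, 5, 4); North Co. gets 2.
- Downtown → South Co. plays Loc4 (best of 1, 0, 0, 6, 2); North Co. gets 7.
Among 2, 7, the best is 7 at Downtown. Subgame-perfect outcome: (Downtown, Loc4) with payoffs (7, 6).
For the simultaneous game, intersect best replies.
North Co.'s best replies: Loc1→Downtown; Loc2→Downtown; Loc3→Downtown; Loc4→Downtown; Loc5→Uptown.
South Co.'s best replies: Uptown→Loc2; Downtown→Loc4.
The unique mutual best reply is (Downtown, Loc4), giving (7, 6).
North Co.'s commitment gain: 7 − 7 = 0.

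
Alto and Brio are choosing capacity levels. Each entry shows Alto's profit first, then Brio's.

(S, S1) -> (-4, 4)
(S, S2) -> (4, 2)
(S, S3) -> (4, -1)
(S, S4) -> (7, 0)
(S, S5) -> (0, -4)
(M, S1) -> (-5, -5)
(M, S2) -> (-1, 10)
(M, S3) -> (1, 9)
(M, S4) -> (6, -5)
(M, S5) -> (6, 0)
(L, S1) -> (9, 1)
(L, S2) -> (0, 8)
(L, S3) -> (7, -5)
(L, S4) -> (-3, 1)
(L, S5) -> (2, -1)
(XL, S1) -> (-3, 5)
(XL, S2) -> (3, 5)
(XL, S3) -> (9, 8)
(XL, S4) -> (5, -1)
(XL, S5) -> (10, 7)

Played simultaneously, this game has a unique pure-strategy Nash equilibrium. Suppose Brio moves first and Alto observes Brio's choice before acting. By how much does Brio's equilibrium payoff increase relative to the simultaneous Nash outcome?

Alto best-responds to each possible Brio move:
- S1: Alto compares -4, -5, 9, -3 and picks L; Brio would get 1.
- S2: Alto compares 4, -1, 0, 3 and picks S; Brio would get 2.
- S3: Alto compares 4, 1, 7, 9 and picks XL; Brio would get 8.
- S4: Alto compares 7, 6, -3, 5 and picks S; Brio would get 0.
- S5: Alto compares 0, 6, 2, 10 and picks XL; Brio would get 7.
Maximizing over 1, 2, 8, 0, 7, Brio chooses S3. Subgame-perfect outcome: (XL, S3) with payoffs (9, 8).
Under simultaneous play:
Alto's best replies: S1→L; S2→S; S3→XL; S4→S; S5→XL.
Brio's best replies: S→S1; M→S2; L→S2; XL→S3.
The unique mutual best reply is (XL, S3), giving (9, 8).
Brio's commitment gain: 8 − 8 = 0.

0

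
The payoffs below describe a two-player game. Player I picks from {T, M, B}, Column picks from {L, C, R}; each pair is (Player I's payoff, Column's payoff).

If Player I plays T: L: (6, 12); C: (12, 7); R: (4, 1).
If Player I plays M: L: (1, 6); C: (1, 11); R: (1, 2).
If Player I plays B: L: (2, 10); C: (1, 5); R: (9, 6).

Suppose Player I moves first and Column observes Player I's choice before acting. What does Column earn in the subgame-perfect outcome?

12

Backward induction with Player I moving first.
- T: Column compares 12, 7, 1 and picks L; Player I would get 6.
- M: Column compares 6, 11, 2 and picks C; Player I would get 1.
- B: Column compares 10, 5, 6 and picks L; Player I would get 2.
Maximizing over 6, 1, 2, Player I chooses T. Subgame-perfect outcome: (T, L) with payoffs (6, 12).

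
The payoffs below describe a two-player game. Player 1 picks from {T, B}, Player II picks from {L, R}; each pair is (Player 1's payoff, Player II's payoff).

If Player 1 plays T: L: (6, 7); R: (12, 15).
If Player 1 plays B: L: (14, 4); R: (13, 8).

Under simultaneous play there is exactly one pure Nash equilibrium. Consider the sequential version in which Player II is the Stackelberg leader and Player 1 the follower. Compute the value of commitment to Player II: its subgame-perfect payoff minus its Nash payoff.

Player 1 best-responds to each possible Player II move:
- L: BR = B, leader payoff 4.
- R: BR = B, leader payoff 8.
Maximizing over 4, 8, Player II chooses R. Subgame-perfect outcome: (B, R) with payoffs (13, 8).
Under simultaneous play:
Player 1's best replies: L→B; R→B.
Player II's best replies: T→R; B→R.
The unique mutual best reply is (B, R), giving (13, 8).
Player II's commitment gain: 8 − 8 = 0.

0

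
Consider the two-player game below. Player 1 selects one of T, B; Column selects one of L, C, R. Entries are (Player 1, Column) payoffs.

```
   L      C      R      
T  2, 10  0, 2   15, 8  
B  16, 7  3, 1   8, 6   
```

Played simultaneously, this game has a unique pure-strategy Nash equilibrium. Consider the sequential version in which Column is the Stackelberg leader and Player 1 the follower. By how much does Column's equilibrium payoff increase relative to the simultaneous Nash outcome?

1

Work backward from Player 1's decision.
- L: BR = B, leader payoff 7.
- C: BR = B, leader payoff 1.
- R: BR = T, leader payoff 8.
Column's induced payoffs are 7, 1, 8, so Column commits to R. Subgame-perfect outcome: (T, R) with payoffs (15, 8).
For the simultaneous game, intersect best replies.
Player 1's best replies: L→B; C→B; R→T.
Column's best replies: T→L; B→L.
Only (B, L) has each player best-responding; Nash payoffs (16, 7).
Column's commitment gain: 8 − 7 = 1.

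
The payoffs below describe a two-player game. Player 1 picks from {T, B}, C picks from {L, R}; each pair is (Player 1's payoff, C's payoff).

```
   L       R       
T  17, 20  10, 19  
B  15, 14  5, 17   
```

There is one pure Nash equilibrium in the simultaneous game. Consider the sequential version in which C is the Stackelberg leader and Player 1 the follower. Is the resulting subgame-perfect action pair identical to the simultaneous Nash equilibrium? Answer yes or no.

yes

Player 1 best-responds to each possible C move:
- L: Player 1 compares 17, 15 and picks T; C would get 20.
- R: Player 1 compares 10, 5 and picks T; C would get 19.
Maximizing over 20, 19, C chooses L. Subgame-perfect outcome: (T, L) with payoffs (17, 20).
Under simultaneous play:
Player 1's best replies: L→T; R→T.
C's best replies: T→L; B→R.
The unique mutual best reply is (T, L), giving (17, 20).
Sequential outcome (T, L) coincides with the Nash profile (T, L).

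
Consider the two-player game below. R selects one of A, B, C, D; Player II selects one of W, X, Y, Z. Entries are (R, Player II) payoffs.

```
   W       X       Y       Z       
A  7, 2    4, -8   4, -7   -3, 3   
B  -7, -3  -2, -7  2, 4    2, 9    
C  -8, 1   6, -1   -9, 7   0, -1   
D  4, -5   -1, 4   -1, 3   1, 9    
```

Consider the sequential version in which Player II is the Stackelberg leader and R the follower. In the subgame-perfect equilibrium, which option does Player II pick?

Z

R best-responds to each possible Player II move:
- W: BR = A, leader payoff 2.
- X: BR = C, leader payoff -1.
- Y: BR = A, leader payoff -7.
- Z: BR = B, leader payoff 9.
Player II's induced payoffs are 2, -1, -7, 9, so Player II commits to Z. Subgame-perfect outcome: (B, Z) with payoffs (2, 9).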